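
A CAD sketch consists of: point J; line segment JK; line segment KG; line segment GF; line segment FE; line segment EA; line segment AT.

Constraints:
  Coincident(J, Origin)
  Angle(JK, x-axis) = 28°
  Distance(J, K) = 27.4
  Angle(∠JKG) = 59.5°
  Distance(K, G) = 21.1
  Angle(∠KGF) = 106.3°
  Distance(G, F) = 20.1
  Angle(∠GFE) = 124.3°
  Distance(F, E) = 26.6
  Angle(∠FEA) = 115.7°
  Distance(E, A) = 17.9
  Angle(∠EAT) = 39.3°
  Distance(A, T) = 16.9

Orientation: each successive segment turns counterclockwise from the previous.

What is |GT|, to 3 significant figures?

31.3

J is at the origin; JK runs at 28.0° with length 27.4, so K = (24.2, 12.9). ∠JKG = 59.5° gives KG at 148° from the x-axis; with |KG| = 21.1, G = (6.20, 23.9). ∠KGF = 106.3° gives GF at -138° from the x-axis; with |GF| = 20.1, F = (-8.69, 10.4). ∠GFE = 124.3° gives FE at -82.1° from the x-axis; with |FE| = 26.6, E = (-5.03, -16.0). ∠FEA = 115.7° gives EA at -17.8° from the x-axis; with |EA| = 17.9, A = (12.0, -21.4). ∠EAT = 39.3° gives AT at 123° from the x-axis; with |AT| = 16.9, T = (2.83, -7.24). Then |GT| = |T − G| = 31.3.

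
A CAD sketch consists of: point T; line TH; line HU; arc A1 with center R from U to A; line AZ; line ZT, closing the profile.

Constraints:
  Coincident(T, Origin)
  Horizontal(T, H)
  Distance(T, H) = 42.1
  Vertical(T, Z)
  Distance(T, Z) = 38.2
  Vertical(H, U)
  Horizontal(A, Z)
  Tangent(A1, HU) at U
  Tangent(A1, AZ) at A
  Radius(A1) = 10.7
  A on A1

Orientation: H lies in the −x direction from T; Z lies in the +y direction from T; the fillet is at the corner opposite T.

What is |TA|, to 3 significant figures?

49.4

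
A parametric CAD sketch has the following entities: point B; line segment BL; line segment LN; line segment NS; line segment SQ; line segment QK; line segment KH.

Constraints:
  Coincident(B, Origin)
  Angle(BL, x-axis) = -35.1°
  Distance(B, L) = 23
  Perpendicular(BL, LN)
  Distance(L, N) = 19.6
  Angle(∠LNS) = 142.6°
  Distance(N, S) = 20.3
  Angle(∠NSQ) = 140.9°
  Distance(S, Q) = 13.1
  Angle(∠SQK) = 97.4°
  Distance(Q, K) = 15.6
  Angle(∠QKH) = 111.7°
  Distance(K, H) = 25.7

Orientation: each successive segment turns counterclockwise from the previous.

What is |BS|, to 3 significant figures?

37.3

B is at the origin; BL runs at -35.1° with length 23.0, so L = (18.8, -13.2). BL is perpendicular to LN, so LN runs at 54.9°; with |LN| = 19.6, N = (30.1, 2.81). ∠LNS = 142.6° gives NS at 92.3° from the x-axis; with |NS| = 20.3, S = (29.3, 23.1). Then |BS| = |S − B| = 37.3.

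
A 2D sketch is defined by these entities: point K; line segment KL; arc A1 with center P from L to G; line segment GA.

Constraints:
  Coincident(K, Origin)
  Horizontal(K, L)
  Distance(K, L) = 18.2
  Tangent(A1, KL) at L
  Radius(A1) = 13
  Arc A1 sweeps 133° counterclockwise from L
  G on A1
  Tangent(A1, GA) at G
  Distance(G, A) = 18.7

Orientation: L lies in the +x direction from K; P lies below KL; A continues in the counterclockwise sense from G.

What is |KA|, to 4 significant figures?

41.51

K is at the origin; KL is horizontal with |KL| = 18.2 and L on the +x side, so L = (18.20, 0.000). Since A1 is tangent to KL there, PL ⟂ KL, so P = L + (0, -13) = (18.20, -13.00). On A1, L sits at bearing 90° from P; a 133° counterclockwise sweep puts G at bearing 223°, so G = P + 13.0·(cos 223°, sin 223°) = (8.692, -21.87). The tangent condition forces PG to be normal to GA, so GA runs along (−sin 223°, cos 223°); with |GA| = 18.7, A = (21.45, -35.54). Then |KA| = |A − K| = 41.51.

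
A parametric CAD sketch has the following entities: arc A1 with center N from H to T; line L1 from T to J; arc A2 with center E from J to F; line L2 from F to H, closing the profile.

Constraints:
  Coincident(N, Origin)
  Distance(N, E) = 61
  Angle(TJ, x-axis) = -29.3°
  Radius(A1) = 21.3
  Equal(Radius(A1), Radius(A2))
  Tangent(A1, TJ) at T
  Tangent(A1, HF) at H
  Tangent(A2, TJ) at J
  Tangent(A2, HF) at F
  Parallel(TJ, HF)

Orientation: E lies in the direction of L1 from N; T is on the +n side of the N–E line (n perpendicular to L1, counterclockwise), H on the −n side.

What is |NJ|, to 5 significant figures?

64.612

The slot axis is L1's direction at -29.3°, so u = (cos -29.3°, sin -29.3°) = (0.87207, -0.48938) and n = (−sin -29.3°, cos -29.3°) = (0.48938, 0.87207). N is at the origin and E lies 61.0 along u from N, so E = 61.0·u = (53.196, -29.852). Tangency of A1 to both parallel lines with radius 21.3 puts T and H at N ± 21.3·n: T = (10.424, 18.575), H = (-10.424, -18.575). Equal radii place J and F the same way about E: J = E + 21.3·n = (63.620, -11.277), F = E − 21.3·n = (42.772, -48.427). Then |NJ| = |J − N| = 64.612.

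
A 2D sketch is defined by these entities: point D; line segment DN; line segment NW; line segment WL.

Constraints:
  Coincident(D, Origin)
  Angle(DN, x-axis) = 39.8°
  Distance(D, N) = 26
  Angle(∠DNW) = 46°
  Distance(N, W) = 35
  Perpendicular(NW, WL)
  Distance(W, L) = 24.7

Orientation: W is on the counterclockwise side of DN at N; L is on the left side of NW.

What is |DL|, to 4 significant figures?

17.97

D is at the origin; DN runs at 39.8° with length 26.0, so N = 26.0·(cos 39.8°, sin 39.8°) = (19.98, 16.64). ∠DNW = 46.0°, so NW runs at 39.8° + (180° − 46.0°) = 173.8° from the x-axis; with |NW| = 35.0, W = N + 35.0·(cos 173.8°, sin 173.8°) = (-14.82, 20.42). NW is perpendicular to WL; with |WL| = 24.7 on the left of NW, L = W + 24.7·(-0.1080, -0.9942) = (-17.49, -4.133). Then |DL| = |L − D| = 17.97.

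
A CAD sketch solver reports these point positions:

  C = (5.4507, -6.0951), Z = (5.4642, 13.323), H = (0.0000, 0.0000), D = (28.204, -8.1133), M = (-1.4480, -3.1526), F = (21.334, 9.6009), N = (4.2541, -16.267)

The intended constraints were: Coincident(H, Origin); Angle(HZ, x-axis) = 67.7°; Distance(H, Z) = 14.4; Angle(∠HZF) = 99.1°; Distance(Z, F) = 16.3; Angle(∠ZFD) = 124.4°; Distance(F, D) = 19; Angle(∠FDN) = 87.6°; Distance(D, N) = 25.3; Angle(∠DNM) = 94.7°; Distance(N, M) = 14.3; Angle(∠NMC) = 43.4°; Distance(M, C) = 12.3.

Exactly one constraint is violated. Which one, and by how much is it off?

Distance(M, C) = 12.3 — off by 4.80.

H = (0.00, 0.00) ✓; HZ at 67.70° ✓; |HZ| = 14.40 ✓; ∠HZF = 99.10° ✓; |ZF| = 16.30 ✓; ∠ZFD = 124.4° ✓; |FD| = 19.00 ✓; ∠FDN = 87.60° ✓; |DN| = 25.30 ✓; ∠DNM = 94.70° ✓; |NM| = 14.30 ✓; ∠NMC = 43.40° ✓; |MC| = 7.500 ✗.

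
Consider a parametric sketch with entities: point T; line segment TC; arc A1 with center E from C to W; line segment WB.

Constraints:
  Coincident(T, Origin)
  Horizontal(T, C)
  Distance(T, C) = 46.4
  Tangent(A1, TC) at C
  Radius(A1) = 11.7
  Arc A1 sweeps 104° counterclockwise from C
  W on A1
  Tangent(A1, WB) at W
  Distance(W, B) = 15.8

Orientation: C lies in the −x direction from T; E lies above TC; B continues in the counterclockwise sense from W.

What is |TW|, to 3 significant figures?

37.9

T is at the origin; T and C share the same y with |TC| = 46.4 and C on the −x side, so C = (-46.4, 0.00). A1 meets TC tangentially, so EC is at right angles to TC, so E = C + (0, 11.7) = (-46.4, 11.7). On A1, C sits at bearing -90° from E; a 104° counterclockwise sweep puts W at bearing 14°, so W = E + 11.7·(cos 14°, sin 14°) = (-35.0, 14.5). Then |TW| = |W − T| = 37.9.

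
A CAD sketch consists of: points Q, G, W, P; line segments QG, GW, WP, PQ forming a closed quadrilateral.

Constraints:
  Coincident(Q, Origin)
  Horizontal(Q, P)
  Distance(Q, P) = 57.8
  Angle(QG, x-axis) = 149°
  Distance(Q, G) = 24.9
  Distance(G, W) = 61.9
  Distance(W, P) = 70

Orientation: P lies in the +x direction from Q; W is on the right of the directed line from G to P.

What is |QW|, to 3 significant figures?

44.1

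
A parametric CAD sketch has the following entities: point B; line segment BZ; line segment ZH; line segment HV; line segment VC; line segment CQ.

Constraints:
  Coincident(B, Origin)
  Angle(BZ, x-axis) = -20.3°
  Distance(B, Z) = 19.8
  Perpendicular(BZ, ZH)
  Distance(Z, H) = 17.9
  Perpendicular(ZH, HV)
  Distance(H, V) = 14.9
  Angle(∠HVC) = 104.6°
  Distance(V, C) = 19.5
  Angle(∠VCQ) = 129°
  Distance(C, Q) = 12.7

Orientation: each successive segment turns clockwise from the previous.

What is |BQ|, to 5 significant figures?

13.485

B is at the origin; BZ runs at -20.3° with length 19.8, so Z = (18.570, -6.8693). BZ ⟂ ZH, so ZH runs at -110.30°; with |ZH| = 17.9, H = (12.360, -23.658). The perpendicularity gives HV at right angles to ZH, so HV runs at 159.70°; with |HV| = 14.9, V = (-1.6145, -18.488). ∠HVC = 104.6° gives VC at 84.300° from the x-axis; with |VC| = 19.5, C = (0.32224, 0.91539). ∠VCQ = 129.0° gives CQ at 33.300° from the x-axis; with |CQ| = 12.7, Q = (10.937, 7.8880). Then |BQ| = |Q − B| = 13.485.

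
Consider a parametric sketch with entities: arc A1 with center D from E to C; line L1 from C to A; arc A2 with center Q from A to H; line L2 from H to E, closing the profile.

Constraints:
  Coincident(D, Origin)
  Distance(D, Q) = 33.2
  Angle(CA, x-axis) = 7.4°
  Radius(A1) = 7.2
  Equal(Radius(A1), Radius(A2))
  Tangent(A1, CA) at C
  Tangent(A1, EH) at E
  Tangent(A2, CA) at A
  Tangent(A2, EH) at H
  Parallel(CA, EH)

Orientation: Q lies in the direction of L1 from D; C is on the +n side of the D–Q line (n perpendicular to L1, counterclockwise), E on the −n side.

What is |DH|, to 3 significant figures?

34.0

Tangency of A1 to both parallel lines with radius 7.2 puts C and E at D ± 7.2·n: C = (-0.927, 7.14), E = (0.927, -7.14). Equal radii place A and H the same way about Q: A = Q + 7.2·n = (32.0, 11.4), H = Q − 7.2·n = (33.9, -2.86). Then |DH| = |H − D| = 34.0.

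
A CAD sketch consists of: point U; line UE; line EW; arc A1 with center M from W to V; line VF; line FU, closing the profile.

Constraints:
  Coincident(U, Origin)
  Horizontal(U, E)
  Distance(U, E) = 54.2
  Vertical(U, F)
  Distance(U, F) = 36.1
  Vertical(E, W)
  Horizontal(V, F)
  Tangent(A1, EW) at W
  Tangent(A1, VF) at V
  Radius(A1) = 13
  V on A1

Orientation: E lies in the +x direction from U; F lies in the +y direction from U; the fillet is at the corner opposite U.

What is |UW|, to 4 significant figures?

58.92

U is at the origin; UE is horizontal with |UE| = 54.2 and E on the +x side, so E = (54.20, 0.000). U and F share the same x with |UF| = 36.1 and F on the +y side, so F = (0.000, 36.10). The virtual corner opposite U is at (54.20, 36.10). Since A1 is tangent to EW there, MW ⟂ EW and the tangent condition forces MV to be normal to VF, with radius 13.0, so the center M sits 13.0 in from both sides at M = (41.20, 23.10). That places the tangent points at W = (54.20, 23.10) on EW and V = (41.20, 36.10) on VF. Then |UW| = |W − U| = 58.92.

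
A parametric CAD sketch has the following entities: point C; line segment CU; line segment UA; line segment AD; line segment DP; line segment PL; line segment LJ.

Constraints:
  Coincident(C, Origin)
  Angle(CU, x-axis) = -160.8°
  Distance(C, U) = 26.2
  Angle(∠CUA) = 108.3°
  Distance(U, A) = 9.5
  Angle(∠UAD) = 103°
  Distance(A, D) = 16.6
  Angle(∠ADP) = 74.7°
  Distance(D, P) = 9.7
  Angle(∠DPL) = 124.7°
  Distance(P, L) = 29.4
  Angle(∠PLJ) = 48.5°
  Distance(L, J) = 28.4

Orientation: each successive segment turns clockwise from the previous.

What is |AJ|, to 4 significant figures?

7.794

C is at the origin; CU runs at -160.8° with length 26.2, so U = (-24.74, -8.616). ∠CUA = 108.3° gives UA at 127.5° from the x-axis; with |UA| = 9.5, A = (-30.53, -1.079). ∠UAD = 103.0° gives AD at 50.50° from the x-axis; with |AD| = 16.6, D = (-19.97, 11.73). ∠ADP = 74.7° gives DP at -54.80° from the x-axis; with |DP| = 9.7, P = (-14.38, 3.803). ∠DPL = 124.7° gives PL at -110.1° from the x-axis; with |PL| = 29.4, L = (-24.48, -23.81). ∠PLJ = 48.5° gives LJ at 118.4° from the x-axis; with |LJ| = 28.4, J = (-37.99, 1.176). Then |AJ| = |J − A| = 7.794.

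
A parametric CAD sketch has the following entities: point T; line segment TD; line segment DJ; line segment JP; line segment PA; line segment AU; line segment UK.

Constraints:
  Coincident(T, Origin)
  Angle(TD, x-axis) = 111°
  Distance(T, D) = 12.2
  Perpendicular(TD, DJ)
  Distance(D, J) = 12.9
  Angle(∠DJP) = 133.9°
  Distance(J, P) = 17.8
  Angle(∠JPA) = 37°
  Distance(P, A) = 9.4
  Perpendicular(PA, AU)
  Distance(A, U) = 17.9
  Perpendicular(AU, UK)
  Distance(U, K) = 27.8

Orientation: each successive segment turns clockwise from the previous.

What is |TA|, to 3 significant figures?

16.0

T is at the origin; TD runs at 111.0° with length 12.2, so D = (-4.37, 11.4). TD ⟂ DJ, so DJ runs at 21.0°; with |DJ| = 12.9, J = (7.67, 16.0). ∠DJP = 133.9° gives JP at -25.1° from the x-axis; with |JP| = 17.8, P = (23.8, 8.46). ∠JPA = 37.0° gives PA at -168° from the x-axis; with |PA| = 9.4, A = (14.6, 6.52). Then |TA| = |A − T| = 16.0.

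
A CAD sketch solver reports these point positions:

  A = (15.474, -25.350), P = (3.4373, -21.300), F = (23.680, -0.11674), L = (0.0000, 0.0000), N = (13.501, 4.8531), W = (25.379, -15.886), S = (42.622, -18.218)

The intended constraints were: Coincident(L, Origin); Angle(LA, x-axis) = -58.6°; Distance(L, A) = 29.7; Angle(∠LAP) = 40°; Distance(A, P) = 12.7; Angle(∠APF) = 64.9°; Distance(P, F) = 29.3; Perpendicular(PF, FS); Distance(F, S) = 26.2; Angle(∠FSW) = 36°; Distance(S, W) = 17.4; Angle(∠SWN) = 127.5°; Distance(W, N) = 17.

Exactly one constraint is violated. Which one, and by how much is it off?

Distance(W, N) = 17 — off by 6.90.

L = (0.00, 0.00) ✓; LA at -58.60° ✓; |LA| = 29.70 ✓; ∠LAP = 40.00° ✓; |AP| = 12.70 ✓; ∠APF = 64.90° ✓; |PF| = 29.30 ✓; ∠(PF, FS) = 90.00° ✓; |FS| = 26.20 ✓; ∠FSW = 36.00° ✓; |SW| = 17.40 ✓; ∠SWN = 127.5° ✓; |WN| = 23.90 ✗.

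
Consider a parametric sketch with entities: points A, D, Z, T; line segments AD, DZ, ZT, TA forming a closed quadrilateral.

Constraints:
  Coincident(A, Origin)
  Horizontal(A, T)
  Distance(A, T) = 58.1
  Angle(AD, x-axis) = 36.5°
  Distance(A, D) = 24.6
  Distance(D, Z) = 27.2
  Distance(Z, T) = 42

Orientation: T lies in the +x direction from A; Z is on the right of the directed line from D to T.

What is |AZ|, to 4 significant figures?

21.93

Checks: |DZ| = 27.20 ✓; |ZT| = 42.00 ✓.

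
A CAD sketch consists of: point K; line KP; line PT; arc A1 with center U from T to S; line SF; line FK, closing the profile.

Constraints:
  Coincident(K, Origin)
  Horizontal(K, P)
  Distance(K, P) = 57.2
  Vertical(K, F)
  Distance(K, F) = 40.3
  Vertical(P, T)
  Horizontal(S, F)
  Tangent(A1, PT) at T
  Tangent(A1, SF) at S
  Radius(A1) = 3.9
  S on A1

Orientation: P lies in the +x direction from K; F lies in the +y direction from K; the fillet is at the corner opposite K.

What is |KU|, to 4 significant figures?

64.54

K and F share the same x with |KF| = 40.3 and F on the +y side, so F = (0.000, 40.30). The virtual corner opposite K is at (57.20, 40.30). Tangency of A1 to PT means the radius UT is perpendicular to PT and A1 meets SF tangentially, so US is at right angles to SF, with radius 3.9, so the center U sits 3.9 in from both sides at U = (53.30, 36.40). Then |KU| = |U − K| = 64.54.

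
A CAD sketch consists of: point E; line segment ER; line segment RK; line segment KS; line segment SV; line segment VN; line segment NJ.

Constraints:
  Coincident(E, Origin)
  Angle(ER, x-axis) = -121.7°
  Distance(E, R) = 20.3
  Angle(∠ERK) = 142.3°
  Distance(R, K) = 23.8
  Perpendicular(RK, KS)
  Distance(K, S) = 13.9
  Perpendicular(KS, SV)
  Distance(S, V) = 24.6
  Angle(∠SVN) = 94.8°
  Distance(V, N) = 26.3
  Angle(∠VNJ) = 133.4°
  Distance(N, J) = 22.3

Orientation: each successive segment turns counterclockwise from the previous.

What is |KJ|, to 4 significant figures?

31.30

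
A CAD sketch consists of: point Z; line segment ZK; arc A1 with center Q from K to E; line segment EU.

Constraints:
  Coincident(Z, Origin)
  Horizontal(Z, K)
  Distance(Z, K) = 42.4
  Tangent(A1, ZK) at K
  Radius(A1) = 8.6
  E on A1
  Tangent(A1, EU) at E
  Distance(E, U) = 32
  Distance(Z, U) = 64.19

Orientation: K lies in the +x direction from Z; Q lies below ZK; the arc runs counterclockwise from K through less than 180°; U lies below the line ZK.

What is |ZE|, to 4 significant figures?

36.95

Z is at the origin; Z and K share the same y with |ZK| = 42.4 and K on the +x side, so K = (42.40, 0.000). The tangent condition forces QK to be normal to ZK, so Q = K + (0, -8.6) = (42.40, -8.600). Since QE ⟂ EU (tangency), |QU| = √(8.6² + 32.0²) = 33.14 regardless of where E sits on A1. So U lies on both circle(Z, 64.19) and circle(Q, 33.14); the below-ZK intersection is U = (49.40, -40.99). E is the foot of the tangent from U: E = (34.75, -12.54).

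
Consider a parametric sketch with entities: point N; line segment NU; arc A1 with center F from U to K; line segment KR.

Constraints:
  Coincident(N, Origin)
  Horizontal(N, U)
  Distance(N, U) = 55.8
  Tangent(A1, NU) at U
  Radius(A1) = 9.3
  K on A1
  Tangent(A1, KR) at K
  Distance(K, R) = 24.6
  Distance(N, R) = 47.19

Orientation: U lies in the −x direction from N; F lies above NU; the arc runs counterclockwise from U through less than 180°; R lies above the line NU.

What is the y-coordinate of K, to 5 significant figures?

5.6996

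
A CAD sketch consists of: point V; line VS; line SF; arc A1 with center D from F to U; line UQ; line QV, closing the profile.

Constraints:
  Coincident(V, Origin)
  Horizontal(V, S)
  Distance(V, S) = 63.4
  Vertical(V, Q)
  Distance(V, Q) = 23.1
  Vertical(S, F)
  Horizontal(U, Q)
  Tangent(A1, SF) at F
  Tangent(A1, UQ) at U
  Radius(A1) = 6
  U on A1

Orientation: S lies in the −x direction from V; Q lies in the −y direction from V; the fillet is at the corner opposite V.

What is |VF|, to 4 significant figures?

65.67

The virtual corner opposite V is at (-63.40, -23.10). A1 meets SF tangentially, so DF is at right angles to SF and since A1 is tangent to UQ there, DU ⟂ UQ, with radius 6.0, so the center D sits 6.0 in from both sides at D = (-57.40, -17.10). That places the tangent points at F = (-63.40, -17.10) on SF and U = (-57.40, -23.10) on UQ. Then |VF| = |F − V| = 65.67.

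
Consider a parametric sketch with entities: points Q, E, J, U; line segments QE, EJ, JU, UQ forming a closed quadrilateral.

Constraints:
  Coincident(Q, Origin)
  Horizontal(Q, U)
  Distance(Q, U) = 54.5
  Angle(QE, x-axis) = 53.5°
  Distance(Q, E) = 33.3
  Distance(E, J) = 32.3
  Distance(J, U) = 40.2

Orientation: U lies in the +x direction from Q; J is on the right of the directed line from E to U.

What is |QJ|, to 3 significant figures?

15.5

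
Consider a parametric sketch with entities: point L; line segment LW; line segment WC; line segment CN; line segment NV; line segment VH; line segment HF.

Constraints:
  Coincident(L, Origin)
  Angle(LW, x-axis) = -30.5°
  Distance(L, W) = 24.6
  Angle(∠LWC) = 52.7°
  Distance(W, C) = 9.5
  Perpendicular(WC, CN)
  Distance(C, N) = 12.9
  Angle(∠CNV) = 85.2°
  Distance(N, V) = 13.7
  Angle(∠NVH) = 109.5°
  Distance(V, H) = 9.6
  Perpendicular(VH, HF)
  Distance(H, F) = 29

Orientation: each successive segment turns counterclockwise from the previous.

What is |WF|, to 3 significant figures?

22.0

L is at the origin; LW runs at -30.5° with length 24.6, so W = (21.2, -12.5). ∠LWC = 52.7° gives WC at 96.8° from the x-axis; with |WC| = 9.5, C = (20.1, -3.05). The perpendicularity gives CN at right angles to WC, so CN runs at -173°; with |CN| = 12.9, N = (7.26, -4.58). ∠CNV = 85.2° gives NV at -78.4° from the x-axis; with |NV| = 13.7, V = (10.0, -18.0). ∠NVH = 109.5° gives VH at -7.90° from the x-axis; with |VH| = 9.6, H = (19.5, -19.3). VH ⟂ HF, so HF runs at 82.1°; with |HF| = 29.0, F = (23.5, 9.41). Then |WF| = |F − W| = 22.0.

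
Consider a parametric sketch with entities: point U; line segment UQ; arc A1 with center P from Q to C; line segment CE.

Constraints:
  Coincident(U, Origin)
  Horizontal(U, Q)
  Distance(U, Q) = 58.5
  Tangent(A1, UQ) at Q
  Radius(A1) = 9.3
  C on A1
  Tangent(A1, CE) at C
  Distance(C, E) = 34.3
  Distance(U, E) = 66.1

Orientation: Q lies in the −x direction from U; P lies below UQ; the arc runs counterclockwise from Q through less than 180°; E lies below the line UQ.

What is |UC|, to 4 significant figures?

68.02

Checks: U = (0.00, 0.00) ✓; |PC| = 9.300 ✓; ∠(PC, CE) = 90.00° ✓; |CE| = 34.30 ✓; |UE| = 66.10 ✓.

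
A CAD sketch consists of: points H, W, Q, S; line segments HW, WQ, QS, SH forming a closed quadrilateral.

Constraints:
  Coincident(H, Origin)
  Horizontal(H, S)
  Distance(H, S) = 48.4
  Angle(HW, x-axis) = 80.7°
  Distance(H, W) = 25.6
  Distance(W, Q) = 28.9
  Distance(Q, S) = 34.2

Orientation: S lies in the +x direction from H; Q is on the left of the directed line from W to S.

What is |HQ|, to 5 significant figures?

44.517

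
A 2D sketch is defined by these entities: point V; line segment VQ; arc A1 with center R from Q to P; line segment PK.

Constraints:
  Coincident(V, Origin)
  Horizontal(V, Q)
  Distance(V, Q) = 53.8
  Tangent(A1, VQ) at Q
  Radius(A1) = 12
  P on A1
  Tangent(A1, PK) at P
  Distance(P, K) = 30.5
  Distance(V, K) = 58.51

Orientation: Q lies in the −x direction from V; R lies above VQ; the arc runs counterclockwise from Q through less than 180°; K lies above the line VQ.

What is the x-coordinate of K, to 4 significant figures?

-40.69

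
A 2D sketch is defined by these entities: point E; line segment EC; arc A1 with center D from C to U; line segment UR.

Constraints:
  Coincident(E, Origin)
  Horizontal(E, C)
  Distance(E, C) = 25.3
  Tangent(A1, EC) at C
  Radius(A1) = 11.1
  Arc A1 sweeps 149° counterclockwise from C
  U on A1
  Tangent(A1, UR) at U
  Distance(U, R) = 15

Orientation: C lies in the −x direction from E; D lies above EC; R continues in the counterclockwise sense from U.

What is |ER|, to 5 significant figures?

43.076

E is at the origin; EC is horizontal with |EC| = 25.3 and C on the −x side, so C = (-25.300, 0.0000). Tangency of A1 to EC means the radius DC is perpendicular to EC, so D = C + (0, 11.1) = (-25.300, 11.100). On A1, C sits at bearing -90° from D; a 149° counterclockwise sweep puts U at bearing 59°, so U = D + 11.1·(cos 59°, sin 59°) = (-19.583, 20.615). Tangency of A1 to UR means the radius DU is perpendicular to UR, so UR runs along (−sin 59°, cos 59°); with |UR| = 15.0, R = (-32.441, 28.340). Then |ER| = |R − E| = 43.076.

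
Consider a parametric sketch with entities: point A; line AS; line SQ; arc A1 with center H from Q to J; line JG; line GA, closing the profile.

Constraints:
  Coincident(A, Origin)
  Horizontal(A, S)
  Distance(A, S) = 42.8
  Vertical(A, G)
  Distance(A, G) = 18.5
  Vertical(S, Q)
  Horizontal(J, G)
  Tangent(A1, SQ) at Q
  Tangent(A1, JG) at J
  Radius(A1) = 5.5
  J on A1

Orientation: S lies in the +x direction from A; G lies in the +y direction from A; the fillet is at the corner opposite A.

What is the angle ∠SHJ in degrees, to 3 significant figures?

157°

The virtual corner opposite A is at (42.8, 18.5). The tangent condition forces HQ to be normal to SQ and since A1 is tangent to JG there, HJ ⟂ JG, with radius 5.5, so the center H sits 5.5 in from both sides at H = (37.3, 13.0). That places the tangent points at Q = (42.8, 13.0) on SQ and J = (37.3, 18.5) on JG. Then cos ∠SHJ = HS·HJ / (|HS||HJ|), giving 157°.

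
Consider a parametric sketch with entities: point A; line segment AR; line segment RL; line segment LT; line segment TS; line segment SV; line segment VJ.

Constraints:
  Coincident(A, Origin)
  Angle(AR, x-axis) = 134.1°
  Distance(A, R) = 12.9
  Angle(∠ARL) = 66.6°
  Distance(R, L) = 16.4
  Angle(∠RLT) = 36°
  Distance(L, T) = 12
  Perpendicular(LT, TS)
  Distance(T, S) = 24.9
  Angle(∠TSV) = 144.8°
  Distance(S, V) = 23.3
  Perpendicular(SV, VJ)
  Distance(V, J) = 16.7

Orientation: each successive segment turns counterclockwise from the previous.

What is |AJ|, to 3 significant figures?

48.6

A is at the origin; AR runs at 134.1° with length 12.9, so R = (-8.98, 9.26). ∠ARL = 66.6° gives RL at -112° from the x-axis; with |RL| = 16.4, L = (-15.3, -5.89). ∠RLT = 36.0° gives LT at 31.5° from the x-axis; with |LT| = 12.0, T = (-5.02, 0.382). LT is perpendicular to TS, so TS runs at 122°; with |TS| = 24.9, S = (-18.0, 21.6). ∠TSV = 144.8° gives SV at 157° from the x-axis; with |SV| = 23.3, V = (-39.4, 30.8). The perpendicularity gives VJ at right angles to SV, so VJ runs at -113°; with |VJ| = 16.7, J = (-46.0, 15.5). Then |AJ| = |J − A| = 48.6.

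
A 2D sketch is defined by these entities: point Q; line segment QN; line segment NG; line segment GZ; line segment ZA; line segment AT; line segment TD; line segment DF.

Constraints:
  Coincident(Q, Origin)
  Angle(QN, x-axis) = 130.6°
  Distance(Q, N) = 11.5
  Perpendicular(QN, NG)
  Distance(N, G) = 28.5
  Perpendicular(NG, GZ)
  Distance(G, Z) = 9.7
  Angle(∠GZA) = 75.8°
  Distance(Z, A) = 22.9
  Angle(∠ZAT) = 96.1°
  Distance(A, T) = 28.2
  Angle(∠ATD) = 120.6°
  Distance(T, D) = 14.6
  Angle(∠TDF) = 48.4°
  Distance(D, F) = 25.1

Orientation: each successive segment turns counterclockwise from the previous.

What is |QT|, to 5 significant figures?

36.799

Q is at the origin; QN runs at 130.6° with length 11.5, so N = (-7.4839, 8.7316). The perpendicularity gives NG at right angles to QN, so NG runs at -139.40°; with |NG| = 28.5, G = (-29.123, -9.8154). NG ⟂ GZ, so GZ runs at -49.400°; with |GZ| = 9.7, Z = (-22.811, -17.180). ∠GZA = 75.8° gives ZA at 54.800° from the x-axis; with |ZA| = 22.9, A = (-9.6103, 1.5322). ∠ZAT = 96.1° gives AT at 138.70° from the x-axis; with |AT| = 28.2, T = (-30.796, 20.144). Then |QT| = |T − Q| = 36.799.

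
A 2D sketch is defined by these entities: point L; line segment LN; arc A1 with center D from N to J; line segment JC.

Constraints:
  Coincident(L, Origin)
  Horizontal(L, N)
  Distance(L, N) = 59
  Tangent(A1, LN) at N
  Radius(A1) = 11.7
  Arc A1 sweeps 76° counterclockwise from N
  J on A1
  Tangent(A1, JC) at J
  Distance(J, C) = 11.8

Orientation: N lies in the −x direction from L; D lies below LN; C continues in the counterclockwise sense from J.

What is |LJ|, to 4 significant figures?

70.91

L is at the origin; LN is horizontal with |LN| = 59.0 and N on the −x side, so N = (-59.00, 0.000). A1 meets LN tangentially, so DN is at right angles to LN, so D = N + (0, -11.7) = (-59.00, -11.70). On A1, N sits at bearing 90° from D; a 76° counterclockwise sweep puts J at bearing 166°, so J = D + 11.7·(cos 166°, sin 166°) = (-70.35, -8.870). Then |LJ| = |J − L| = 70.91.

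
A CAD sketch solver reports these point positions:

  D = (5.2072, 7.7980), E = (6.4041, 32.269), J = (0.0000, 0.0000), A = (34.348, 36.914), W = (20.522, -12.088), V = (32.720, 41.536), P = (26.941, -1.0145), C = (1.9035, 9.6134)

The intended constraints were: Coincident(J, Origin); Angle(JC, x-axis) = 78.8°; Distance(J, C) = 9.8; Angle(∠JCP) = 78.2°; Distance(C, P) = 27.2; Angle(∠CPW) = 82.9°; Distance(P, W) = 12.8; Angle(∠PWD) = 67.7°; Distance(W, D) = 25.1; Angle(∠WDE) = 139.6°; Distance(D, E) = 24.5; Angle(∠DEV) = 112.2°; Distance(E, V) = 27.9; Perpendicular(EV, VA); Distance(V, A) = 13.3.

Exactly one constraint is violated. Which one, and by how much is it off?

Distance(V, A) = 13.3 — off by 8.40.

J = (0.00, 0.00) ✓; JC at 78.80° ✓; |JC| = 9.800 ✓; ∠JCP = 78.20° ✓; |CP| = 27.20 ✓; ∠CPW = 82.90° ✓; |PW| = 12.80 ✓; ∠PWD = 67.70° ✓; |WD| = 25.10 ✓; ∠WDE = 139.6° ✓; |DE| = 24.50 ✓; ∠DEV = 112.2° ✓; |EV| = 27.90 ✓; ∠(EV, VA) = 90.00° ✓; |VA| = 4.900 ✗.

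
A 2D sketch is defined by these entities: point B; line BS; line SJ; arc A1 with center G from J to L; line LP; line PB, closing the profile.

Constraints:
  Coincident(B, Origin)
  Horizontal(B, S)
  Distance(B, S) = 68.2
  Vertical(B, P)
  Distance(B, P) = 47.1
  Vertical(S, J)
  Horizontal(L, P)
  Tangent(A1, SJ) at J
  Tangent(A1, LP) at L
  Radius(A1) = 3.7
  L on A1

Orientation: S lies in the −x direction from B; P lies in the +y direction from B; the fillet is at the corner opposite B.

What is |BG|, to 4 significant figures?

77.74

B is at the origin; BS is horizontal with |BS| = 68.2 and S on the −x side, so S = (-68.20, 0.000). BP is vertical with |BP| = 47.1 and P on the +y side, so P = (0.000, 47.10). The virtual corner opposite B is at (-68.20, 47.10). Tangency of A1 to SJ means the radius GJ is perpendicular to SJ and A1 meets LP tangentially, so GL is at right angles to LP, with radius 3.7, so the center G sits 3.7 in from both sides at G = (-64.50, 43.40). Then |BG| = |G − B| = 77.74.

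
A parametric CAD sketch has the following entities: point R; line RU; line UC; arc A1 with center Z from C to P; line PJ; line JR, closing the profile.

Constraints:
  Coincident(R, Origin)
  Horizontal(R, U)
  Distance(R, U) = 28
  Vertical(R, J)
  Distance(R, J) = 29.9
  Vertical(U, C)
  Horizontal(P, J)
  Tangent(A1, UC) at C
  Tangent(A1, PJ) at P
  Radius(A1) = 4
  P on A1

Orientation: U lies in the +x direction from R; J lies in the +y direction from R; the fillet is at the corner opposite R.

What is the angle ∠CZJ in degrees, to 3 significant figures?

171°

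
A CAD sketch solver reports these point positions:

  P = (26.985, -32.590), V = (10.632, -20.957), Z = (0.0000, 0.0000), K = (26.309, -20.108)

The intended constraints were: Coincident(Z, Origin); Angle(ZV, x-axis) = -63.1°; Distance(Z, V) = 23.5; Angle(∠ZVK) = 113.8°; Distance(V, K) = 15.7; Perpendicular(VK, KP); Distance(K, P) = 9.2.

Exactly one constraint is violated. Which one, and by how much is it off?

Distance(K, P) = 9.2 — off by 3.30.

Z = (0.00, 0.00) ✓; ZV at -63.10° ✓; |ZV| = 23.50 ✓; ∠ZVK = 113.8° ✓; |VK| = 15.70 ✓; ∠(VK, KP) = 90.00° ✓; |KP| = 12.50 ✗.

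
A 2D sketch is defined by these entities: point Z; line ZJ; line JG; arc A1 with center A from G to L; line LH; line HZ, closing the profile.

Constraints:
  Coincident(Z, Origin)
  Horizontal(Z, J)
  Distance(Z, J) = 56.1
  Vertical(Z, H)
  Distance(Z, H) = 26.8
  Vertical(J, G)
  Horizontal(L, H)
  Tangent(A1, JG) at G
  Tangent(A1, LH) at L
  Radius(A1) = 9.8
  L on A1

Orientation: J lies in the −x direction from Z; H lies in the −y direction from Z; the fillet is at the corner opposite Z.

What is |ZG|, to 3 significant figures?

58.6

Z is at the origin; ZJ is horizontal with |ZJ| = 56.1 and J on the −x side, so J = (-56.1, 0.00). ZH is vertical with |ZH| = 26.8 and H on the −y side, so H = (0.00, -26.8). The virtual corner opposite Z is at (-56.1, -26.8). The tangent condition forces AG to be normal to JG and since A1 is tangent to LH there, AL ⟂ LH, with radius 9.8, so the center A sits 9.8 in from both sides at A = (-46.3, -17.0). That places the tangent points at G = (-56.1, -17.0) on JG and L = (-46.3, -26.8) on LH. Then |ZG| = |G − Z| = 58.6.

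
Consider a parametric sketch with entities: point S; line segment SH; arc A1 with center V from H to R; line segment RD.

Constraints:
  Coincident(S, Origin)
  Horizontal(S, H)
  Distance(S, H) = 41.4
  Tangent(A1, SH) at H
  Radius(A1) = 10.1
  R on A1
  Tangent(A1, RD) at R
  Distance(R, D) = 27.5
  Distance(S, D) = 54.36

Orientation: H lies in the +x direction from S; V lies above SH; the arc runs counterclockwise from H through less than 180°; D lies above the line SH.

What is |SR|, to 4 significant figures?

52.48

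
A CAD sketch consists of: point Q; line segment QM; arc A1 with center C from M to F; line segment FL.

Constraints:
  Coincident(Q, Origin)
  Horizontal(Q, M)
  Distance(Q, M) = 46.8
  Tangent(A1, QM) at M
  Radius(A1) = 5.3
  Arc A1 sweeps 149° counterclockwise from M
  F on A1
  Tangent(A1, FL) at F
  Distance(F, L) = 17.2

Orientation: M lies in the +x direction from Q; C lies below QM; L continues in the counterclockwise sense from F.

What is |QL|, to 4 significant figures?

61.72

On A1, M sits at bearing 90° from C; a 149° counterclockwise sweep puts F at bearing 239°, so F = C + 5.3·(cos 239°, sin 239°) = (44.07, -9.843). Tangency of A1 to FL means the radius CF is perpendicular to FL, so FL runs along (−sin 239°, cos 239°); with |FL| = 17.2, L = (58.81, -18.70). Then |QL| = |L − Q| = 61.72.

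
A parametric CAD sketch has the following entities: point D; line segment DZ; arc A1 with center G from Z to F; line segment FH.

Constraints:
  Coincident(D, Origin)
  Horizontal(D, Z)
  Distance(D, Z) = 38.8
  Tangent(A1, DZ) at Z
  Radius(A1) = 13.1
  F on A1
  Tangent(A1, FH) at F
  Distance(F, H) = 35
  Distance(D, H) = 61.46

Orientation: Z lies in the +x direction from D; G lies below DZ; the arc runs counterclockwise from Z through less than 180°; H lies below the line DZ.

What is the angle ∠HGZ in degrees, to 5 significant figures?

174.63°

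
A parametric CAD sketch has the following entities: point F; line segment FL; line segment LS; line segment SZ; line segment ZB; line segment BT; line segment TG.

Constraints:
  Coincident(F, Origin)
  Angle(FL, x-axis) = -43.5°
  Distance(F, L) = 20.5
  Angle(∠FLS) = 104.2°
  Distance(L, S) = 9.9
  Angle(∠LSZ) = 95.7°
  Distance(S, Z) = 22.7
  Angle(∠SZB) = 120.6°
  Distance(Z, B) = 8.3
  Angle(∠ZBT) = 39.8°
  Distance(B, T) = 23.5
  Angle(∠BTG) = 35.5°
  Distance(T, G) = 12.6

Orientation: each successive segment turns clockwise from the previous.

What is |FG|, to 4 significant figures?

21.07

F is at the origin; FL runs at -43.5° with length 20.5, so L = (14.87, -14.11). ∠FLS = 104.2° gives LS at -119.3° from the x-axis; with |LS| = 9.9, S = (10.03, -22.74). ∠LSZ = 95.7° gives SZ at 156.4° from the x-axis; with |SZ| = 22.7, Z = (-10.78, -13.66). ∠SZB = 120.6° gives ZB at 97.00° from the x-axis; with |ZB| = 8.3, B = (-11.79, -5.419). ∠ZBT = 39.8° gives BT at -43.20° from the x-axis; with |BT| = 23.5, T = (5.343, -21.51). ∠BTG = 35.5° gives TG at 172.3° from the x-axis; with |TG| = 12.6, G = (-7.143, -19.82). Then |FG| = |G − F| = 21.07.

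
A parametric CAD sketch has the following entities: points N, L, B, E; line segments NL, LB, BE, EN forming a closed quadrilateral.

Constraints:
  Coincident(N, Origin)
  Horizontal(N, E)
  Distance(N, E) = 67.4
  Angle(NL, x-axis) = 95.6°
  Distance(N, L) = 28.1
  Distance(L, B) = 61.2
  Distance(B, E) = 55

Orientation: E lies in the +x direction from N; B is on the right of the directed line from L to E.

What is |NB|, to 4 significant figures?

35.22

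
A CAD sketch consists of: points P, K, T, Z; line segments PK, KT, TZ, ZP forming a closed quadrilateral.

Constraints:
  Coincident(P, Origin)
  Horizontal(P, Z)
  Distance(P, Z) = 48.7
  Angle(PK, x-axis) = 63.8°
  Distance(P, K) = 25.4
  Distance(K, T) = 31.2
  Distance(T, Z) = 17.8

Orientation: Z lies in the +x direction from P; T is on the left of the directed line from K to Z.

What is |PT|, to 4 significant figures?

44.85

Checks: |KT| = 31.20 ✓; |TZ| = 17.80 ✓.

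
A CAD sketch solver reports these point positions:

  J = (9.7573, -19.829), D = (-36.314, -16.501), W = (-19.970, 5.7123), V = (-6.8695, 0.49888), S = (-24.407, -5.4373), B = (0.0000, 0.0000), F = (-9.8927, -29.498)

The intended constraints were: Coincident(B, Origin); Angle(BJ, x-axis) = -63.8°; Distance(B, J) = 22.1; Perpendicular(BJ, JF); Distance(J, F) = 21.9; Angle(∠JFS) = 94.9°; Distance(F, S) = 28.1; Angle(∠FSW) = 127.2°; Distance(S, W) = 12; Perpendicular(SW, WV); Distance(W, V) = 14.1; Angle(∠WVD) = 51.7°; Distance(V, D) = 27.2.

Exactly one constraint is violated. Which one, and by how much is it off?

Distance(V, D) = 27.2 — off by 6.80.

B = (0.00, 0.00) ✓; BJ at -63.80° ✓; |BJ| = 22.10 ✓; ∠(BJ, JF) = 90.00° ✓; |JF| = 21.90 ✓; ∠JFS = 94.90° ✓; |FS| = 28.10 ✓; ∠FSW = 127.2° ✓; |SW| = 12.00 ✓; ∠(SW, WV) = 90.00° ✓; |WV| = 14.10 ✓; ∠WVD = 51.70° ✓; |VD| = 34.00 ✗.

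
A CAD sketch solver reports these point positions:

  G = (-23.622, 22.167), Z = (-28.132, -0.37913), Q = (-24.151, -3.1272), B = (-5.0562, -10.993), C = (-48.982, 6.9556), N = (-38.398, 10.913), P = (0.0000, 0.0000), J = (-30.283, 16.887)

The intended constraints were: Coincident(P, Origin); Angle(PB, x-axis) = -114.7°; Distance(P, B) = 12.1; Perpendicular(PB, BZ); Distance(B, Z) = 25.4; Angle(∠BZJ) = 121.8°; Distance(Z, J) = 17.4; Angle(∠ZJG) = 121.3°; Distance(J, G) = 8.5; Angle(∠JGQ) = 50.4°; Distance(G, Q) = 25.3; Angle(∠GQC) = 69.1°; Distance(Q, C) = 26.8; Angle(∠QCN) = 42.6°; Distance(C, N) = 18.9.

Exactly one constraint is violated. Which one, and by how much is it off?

Distance(C, N) = 18.9 — off by 7.60.

P = (0.00, 0.00) ✓; PB at -114.7° ✓; |PB| = 12.10 ✓; ∠(PB, BZ) = 90.00° ✓; |BZ| = 25.40 ✓; ∠BZJ = 121.8° ✓; |ZJ| = 17.40 ✓; ∠ZJG = 121.3° ✓; |JG| = 8.500 ✓; ∠JGQ = 50.40° ✓; |GQ| = 25.30 ✓; ∠GQC = 69.10° ✓; |QC| = 26.80 ✓; ∠QCN = 42.60° ✓; |CN| = 11.30 ✗.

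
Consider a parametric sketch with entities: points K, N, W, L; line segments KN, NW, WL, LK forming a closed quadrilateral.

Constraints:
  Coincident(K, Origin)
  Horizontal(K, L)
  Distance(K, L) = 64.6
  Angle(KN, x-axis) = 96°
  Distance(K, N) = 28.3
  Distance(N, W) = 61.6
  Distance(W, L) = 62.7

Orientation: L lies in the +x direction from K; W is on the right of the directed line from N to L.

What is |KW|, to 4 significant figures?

33.66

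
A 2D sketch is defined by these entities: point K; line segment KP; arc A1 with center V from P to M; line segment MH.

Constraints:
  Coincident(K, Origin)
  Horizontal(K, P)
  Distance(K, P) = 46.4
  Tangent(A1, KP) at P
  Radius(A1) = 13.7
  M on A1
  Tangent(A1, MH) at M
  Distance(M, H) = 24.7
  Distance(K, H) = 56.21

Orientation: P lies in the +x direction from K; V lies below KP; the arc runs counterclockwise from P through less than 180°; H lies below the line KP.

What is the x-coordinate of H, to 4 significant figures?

38.61

K is at the origin; KP is horizontal with |KP| = 46.4 and P on the +x side, so P = (46.40, 0.000). Tangency of A1 to KP means the radius VP is perpendicular to KP, so V = P + (0, -13.7) = (46.40, -13.70). Since VM ⟂ MH (tangency), |VH| = √(13.7² + 24.7²) = 28.24 regardless of where M sits on A1. So H lies on both circle(K, 56.21) and circle(V, 28.24); the below-KP intersection is H = (38.61, -40.85). M is the foot of the tangent from H: M = (33.05, -16.78).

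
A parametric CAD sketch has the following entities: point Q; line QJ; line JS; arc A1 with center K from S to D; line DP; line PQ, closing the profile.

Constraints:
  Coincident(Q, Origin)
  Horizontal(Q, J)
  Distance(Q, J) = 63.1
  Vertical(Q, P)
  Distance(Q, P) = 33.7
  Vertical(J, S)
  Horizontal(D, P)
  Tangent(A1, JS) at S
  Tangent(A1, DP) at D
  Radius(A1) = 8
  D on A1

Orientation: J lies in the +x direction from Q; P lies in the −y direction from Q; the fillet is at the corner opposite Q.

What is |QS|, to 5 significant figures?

68.133

Q is at the origin; Q and J share the same y with |QJ| = 63.1 and J on the +x side, so J = (63.100, 0.0000). QP is vertical with |QP| = 33.7 and P on the −y side, so P = (0.0000, -33.700). The virtual corner opposite Q is at (63.100, -33.700). Tangency of A1 to JS means the radius KS is perpendicular to JS and A1 meets DP tangentially, so KD is at right angles to DP, with radius 8.0, so the center K sits 8.0 in from both sides at K = (55.100, -25.700). That places the tangent points at S = (63.100, -25.700) on JS and D = (55.100, -33.700) on DP. Then |QS| = |S − Q| = 68.133.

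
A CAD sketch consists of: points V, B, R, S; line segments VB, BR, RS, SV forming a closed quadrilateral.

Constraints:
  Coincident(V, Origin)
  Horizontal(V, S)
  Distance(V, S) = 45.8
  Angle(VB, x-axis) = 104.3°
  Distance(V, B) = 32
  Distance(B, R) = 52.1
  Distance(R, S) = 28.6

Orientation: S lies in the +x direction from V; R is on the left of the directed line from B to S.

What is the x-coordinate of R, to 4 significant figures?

44.14

Checks: |BR| = 52.10 ✓; |RS| = 28.60 ✓.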